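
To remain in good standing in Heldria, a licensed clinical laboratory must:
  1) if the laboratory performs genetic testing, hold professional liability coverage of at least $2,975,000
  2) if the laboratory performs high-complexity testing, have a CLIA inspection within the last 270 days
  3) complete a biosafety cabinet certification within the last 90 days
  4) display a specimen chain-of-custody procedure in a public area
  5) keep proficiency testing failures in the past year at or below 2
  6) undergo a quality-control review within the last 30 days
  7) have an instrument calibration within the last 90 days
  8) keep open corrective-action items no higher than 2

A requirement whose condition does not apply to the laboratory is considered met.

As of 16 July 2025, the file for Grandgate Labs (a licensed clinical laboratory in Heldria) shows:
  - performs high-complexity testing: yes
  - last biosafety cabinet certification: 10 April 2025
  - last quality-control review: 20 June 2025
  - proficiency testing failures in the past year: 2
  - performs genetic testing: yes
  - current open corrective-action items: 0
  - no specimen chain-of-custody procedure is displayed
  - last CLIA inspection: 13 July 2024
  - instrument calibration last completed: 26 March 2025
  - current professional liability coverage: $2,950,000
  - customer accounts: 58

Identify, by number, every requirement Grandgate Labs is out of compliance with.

1, 2, 3, 4, 7

1. condition 'performs genetic testing' holds; professional liability coverage $2,950,000 < $2,975,000 → not met
2. condition 'performs high-complexity testing' holds; CLIA inspection 368 days ago vs limit 270 → not met
3. biosafety cabinet certification 97 days ago vs limit 90 → not met
4. specimen chain-of-custody procedure absent → not met
5. proficiency testing failures in the past year 2 ≤ 2 → met
6. quality-control review 26 days ago vs limit 30 → met
7. instrument calibration 112 days ago vs limit 90 → not met
8. open corrective-action items 0 ≤ 2 → met
Not met: 1, 2, 3, 4, 7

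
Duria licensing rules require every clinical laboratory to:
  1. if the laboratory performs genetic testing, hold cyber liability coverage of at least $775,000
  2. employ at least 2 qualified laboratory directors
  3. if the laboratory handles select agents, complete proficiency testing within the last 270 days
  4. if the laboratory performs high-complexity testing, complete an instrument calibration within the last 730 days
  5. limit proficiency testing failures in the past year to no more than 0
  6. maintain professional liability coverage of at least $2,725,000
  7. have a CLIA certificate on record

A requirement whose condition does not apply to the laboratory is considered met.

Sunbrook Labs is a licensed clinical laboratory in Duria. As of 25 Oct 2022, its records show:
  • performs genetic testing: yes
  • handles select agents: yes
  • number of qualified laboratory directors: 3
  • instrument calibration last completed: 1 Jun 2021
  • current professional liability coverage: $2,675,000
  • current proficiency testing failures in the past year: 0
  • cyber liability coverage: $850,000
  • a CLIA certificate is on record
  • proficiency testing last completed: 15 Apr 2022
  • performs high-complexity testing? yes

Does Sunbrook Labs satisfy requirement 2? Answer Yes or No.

Yes

2. qualified laboratory directors 3 ≥ 2 → met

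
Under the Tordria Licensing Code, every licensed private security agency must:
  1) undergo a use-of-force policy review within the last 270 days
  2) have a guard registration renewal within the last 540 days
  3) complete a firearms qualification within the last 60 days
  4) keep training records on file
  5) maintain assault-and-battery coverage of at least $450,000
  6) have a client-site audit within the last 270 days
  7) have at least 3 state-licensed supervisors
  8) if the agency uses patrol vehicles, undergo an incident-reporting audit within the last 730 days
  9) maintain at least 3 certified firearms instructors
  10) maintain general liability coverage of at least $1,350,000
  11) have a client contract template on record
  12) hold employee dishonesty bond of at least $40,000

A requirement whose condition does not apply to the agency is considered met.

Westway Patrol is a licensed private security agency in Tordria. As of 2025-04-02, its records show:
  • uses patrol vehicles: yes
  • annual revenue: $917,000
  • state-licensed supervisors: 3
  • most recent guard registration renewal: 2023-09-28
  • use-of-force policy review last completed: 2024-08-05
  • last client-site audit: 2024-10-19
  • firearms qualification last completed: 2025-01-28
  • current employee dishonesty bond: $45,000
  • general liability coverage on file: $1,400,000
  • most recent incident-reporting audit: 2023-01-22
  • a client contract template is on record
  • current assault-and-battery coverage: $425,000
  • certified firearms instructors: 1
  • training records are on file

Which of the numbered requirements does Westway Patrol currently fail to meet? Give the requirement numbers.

1. use-of-force policy review 240 days ago vs limit 270 → met
2. guard registration renewal 552 days ago vs limit 540 → not met
3. firearms qualification 64 days ago vs limit 60 → not met
4. training records present → met
5. assault-and-battery coverage $425,000 < $450,000 → not met
6. client-site audit 165 days ago vs limit 270 → met
7. state-licensed supervisors 3 ≥ 3 → met
8. condition 'uses patrol vehicles' holds; incident-reporting audit 801 days ago vs limit 730 → not met
9. certified firearms instructors 1 < 3 → not met
10. general liability coverage $1,400,000 ≥ $1,350,000 → met
11. client contract template present → met
12. employee dishonesty bond $45,000 ≥ $40,000 → met
Not met: 2, 3, 5, 8, 9

2, 3, 5, 8, 9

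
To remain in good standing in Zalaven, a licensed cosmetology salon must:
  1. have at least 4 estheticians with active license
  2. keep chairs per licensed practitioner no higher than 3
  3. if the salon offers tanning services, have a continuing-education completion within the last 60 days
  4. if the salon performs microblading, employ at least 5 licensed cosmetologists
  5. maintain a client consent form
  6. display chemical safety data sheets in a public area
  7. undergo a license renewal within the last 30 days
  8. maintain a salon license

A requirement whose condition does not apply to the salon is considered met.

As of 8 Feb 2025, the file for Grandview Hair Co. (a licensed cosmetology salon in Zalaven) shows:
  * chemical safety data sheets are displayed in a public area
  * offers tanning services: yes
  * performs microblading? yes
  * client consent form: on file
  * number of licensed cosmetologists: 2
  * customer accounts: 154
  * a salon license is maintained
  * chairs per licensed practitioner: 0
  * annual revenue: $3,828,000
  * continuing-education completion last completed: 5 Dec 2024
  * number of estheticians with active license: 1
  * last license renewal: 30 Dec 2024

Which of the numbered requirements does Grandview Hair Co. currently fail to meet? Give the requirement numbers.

1, 3, 4, 7

1. estheticians with active license 1 < 4 → not met
2. chairs per licensed practitioner 0 ≤ 3 → met
3. condition 'offers tanning services' holds; continuing-education completion 65 days ago vs limit 60 → not met
4. condition 'performs microblading' holds; licensed cosmetologists 2 < 5 → not met
5. client consent form present → met
6. chemical safety data sheets present → met
7. license renewal 40 days ago vs limit 30 → not met
8. salon license present → met
Not met: 1, 3, 4, 7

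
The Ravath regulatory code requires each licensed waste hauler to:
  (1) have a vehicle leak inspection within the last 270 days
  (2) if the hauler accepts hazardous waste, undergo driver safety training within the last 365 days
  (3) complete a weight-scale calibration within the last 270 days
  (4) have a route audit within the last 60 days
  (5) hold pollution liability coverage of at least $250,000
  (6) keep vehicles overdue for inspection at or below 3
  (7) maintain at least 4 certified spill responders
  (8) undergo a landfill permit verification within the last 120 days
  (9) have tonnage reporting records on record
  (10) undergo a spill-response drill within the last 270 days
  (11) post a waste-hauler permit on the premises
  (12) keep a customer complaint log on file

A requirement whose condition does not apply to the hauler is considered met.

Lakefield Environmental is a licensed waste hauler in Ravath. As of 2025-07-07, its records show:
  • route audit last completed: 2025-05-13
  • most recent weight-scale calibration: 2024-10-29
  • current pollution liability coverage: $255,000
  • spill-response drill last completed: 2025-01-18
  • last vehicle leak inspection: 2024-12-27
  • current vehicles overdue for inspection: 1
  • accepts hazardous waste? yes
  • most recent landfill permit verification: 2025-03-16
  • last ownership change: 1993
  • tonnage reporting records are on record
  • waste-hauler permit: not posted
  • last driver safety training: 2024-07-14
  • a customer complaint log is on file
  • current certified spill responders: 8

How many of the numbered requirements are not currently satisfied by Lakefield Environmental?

1

1. vehicle leak inspection 192 days ago vs limit 270 → met
2. condition 'accepts hazardous waste' holds; driver safety training 358 days ago vs limit 365 → met
3. weight-scale calibration 251 days ago vs limit 270 → met
4. route audit 55 days ago vs limit 60 → met
5. pollution liability coverage $255,000 ≥ $250,000 → met
6. vehicles overdue for inspection 1 ≤ 3 → met
7. certified spill responders 8 ≥ 4 → met
8. landfill permit verification 113 days ago vs limit 120 → met
9. tonnage reporting records present → met
10. spill-response drill 170 days ago vs limit 270 → met
11. waste-hauler permit absent → not met
12. customer complaint log present → met
Not met: 1 of 12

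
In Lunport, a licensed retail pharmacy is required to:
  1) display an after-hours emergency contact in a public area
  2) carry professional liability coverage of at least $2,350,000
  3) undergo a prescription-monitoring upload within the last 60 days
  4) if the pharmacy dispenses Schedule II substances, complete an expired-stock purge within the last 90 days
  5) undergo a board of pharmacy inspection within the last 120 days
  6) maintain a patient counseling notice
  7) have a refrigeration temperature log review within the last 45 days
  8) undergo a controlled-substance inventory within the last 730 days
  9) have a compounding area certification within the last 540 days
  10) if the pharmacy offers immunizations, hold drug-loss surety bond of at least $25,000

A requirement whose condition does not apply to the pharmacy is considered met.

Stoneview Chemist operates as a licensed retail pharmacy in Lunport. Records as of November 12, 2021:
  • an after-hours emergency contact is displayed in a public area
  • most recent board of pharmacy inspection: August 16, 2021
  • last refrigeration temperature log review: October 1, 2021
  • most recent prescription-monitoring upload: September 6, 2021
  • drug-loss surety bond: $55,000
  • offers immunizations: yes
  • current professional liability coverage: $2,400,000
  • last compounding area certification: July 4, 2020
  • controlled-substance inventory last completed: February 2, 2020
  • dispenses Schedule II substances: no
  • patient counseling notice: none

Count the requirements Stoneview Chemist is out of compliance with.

2

1. after-hours emergency contact present → met
2. professional liability coverage $2,400,000 ≥ $2,350,000 → met
3. prescription-monitoring upload 67 days ago vs limit 60 → not met
4. condition 'dispenses Schedule II substances' does not hold → requirement n/a → met
5. board of pharmacy inspection 88 days ago vs limit 120 → met
6. patient counseling notice absent → not met
7. refrigeration temperature log review 42 days ago vs limit 45 → met
8. controlled-substance inventory 649 days ago vs limit 730 → met
9. compounding area certification 496 days ago vs limit 540 → met
10. condition 'offers immunizations' holds; drug-loss surety bond $55,000 ≥ $25,000 → met
Not met: 2 of 10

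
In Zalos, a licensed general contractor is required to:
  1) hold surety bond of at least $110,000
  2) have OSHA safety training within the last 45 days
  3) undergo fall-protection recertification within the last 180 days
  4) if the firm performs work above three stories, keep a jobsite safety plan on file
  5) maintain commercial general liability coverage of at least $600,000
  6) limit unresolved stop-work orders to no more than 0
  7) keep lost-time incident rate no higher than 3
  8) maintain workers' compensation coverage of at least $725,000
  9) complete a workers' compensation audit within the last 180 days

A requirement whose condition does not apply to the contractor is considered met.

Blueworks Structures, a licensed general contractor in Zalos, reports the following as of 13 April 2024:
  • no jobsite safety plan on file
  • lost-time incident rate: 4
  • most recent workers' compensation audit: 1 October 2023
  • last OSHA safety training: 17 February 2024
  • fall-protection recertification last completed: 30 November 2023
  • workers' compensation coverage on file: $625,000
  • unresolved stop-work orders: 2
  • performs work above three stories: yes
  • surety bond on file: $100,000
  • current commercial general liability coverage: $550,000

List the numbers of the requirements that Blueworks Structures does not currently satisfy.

1. surety bond $100,000 < $110,000 → not met
2. OSHA safety training 56 days ago vs limit 45 → not met
3. fall-protection recertification 135 days ago vs limit 180 → met
4. condition 'performs work above three stories' holds; jobsite safety plan absent → not met
5. commercial general liability coverage $550,000 < $600,000 → not met
6. unresolved stop-work orders 2 > 0 → not met
7. lost-time incident rate 4 > 3 → not met
8. workers' compensation coverage $625,000 < $725,000 → not met
9. workers' compensation audit 195 days ago vs limit 180 → not met
Not met: 1, 2, 4, 5, 6, 7, 8, 9

1, 2, 4, 5, 6, 7, 8, 9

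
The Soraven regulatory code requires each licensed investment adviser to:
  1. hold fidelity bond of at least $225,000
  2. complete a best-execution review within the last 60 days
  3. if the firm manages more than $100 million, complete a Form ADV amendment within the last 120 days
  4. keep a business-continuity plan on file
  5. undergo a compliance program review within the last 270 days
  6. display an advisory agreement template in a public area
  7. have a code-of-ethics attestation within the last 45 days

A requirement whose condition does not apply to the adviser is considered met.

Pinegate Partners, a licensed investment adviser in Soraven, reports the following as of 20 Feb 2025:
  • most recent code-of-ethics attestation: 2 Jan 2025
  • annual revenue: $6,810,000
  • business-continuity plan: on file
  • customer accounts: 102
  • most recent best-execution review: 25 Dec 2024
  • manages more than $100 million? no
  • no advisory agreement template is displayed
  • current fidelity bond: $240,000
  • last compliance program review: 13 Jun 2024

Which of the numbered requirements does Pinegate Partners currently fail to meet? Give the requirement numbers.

6, 7

1. fidelity bond $240,000 ≥ $225,000 → met
2. best-execution review 57 days ago vs limit 60 → met
3. condition 'manages more than $100 million' does not hold → requirement n/a → met
4. business-continuity plan present → met
5. compliance program review 252 days ago vs limit 270 → met
6. advisory agreement template absent → not met
7. code-of-ethics attestation 49 days ago vs limit 45 → not met
Not met: 6, 7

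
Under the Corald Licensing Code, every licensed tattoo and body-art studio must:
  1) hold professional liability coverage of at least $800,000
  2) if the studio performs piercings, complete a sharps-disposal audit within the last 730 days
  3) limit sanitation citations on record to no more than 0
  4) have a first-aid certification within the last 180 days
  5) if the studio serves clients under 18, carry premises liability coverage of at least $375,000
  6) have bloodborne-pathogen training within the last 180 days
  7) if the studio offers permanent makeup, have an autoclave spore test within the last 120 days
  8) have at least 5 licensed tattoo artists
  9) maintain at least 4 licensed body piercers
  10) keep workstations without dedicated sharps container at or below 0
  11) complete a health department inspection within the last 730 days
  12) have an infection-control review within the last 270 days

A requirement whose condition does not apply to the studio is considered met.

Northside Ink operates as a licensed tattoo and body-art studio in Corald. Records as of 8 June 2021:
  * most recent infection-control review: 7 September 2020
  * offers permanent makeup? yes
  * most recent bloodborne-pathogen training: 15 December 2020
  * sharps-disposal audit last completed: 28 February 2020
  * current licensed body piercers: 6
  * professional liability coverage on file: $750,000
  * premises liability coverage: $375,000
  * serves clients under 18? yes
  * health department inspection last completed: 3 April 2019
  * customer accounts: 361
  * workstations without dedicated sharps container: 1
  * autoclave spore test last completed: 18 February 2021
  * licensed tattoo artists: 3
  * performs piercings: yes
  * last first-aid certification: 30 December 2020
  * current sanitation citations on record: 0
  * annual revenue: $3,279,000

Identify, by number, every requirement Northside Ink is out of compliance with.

1, 8, 10, 11, 12

1. professional liability coverage $750,000 < $800,000 → not met
2. condition 'performs piercings' holds; sharps-disposal audit 466 days ago vs limit 730 → met
3. sanitation citations on record 0 ≤ 0 → met
4. first-aid certification 160 days ago vs limit 180 → met
5. condition 'serves clients under 18' holds; premises liability coverage $375,000 ≥ $375,000 → met
6. bloodborne-pathogen training 175 days ago vs limit 180 → met
7. condition 'offers permanent makeup' holds; autoclave spore test 110 days ago vs limit 120 → met
8. licensed tattoo artists 3 < 5 → not met
9. licensed body piercers 6 ≥ 4 → met
10. workstations without dedicated sharps container 1 > 0 → not met
11. health department inspection 797 days ago vs limit 730 → not met
12. infection-control review 274 days ago vs limit 270 → not met
Not met: 1, 8, 10, 11, 12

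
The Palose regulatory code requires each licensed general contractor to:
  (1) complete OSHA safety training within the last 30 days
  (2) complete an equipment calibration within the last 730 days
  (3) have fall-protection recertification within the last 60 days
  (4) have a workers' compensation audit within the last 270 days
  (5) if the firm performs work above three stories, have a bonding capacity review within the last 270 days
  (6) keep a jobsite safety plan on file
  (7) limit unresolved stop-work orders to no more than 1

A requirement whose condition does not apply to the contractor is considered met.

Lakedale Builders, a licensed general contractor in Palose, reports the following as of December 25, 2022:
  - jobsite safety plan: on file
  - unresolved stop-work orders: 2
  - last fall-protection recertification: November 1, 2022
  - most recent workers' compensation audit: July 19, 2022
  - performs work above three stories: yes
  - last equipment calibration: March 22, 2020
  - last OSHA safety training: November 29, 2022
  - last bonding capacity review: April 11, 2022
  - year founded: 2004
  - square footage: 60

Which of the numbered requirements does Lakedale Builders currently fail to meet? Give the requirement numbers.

1. OSHA safety training 26 days ago vs limit 30 → met
2. equipment calibration 1008 days ago vs limit 730 → not met
3. fall-protection recertification 54 days ago vs limit 60 → met
4. workers' compensation audit 159 days ago vs limit 270 → met
5. condition 'performs work above three stories' holds; bonding capacity review 258 days ago vs limit 270 → met
6. jobsite safety plan present → met
7. unresolved stop-work orders 2 > 1 → not met
Not met: 2, 7

2, 7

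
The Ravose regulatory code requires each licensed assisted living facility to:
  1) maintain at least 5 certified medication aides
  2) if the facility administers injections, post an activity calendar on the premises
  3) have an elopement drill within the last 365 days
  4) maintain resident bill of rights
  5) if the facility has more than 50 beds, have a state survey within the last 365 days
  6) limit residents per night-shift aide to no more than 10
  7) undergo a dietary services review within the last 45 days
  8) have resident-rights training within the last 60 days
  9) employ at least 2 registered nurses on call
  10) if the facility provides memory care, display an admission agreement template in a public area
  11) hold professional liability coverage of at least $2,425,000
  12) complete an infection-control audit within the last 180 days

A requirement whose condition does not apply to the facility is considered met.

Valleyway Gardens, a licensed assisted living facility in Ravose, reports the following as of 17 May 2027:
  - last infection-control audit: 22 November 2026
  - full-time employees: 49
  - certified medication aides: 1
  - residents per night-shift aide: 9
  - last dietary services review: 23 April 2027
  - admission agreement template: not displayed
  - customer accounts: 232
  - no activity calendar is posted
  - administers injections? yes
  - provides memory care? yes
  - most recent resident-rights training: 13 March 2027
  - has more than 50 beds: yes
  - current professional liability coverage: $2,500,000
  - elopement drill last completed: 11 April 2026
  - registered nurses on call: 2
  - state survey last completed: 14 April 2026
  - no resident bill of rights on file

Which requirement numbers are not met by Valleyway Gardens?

1, 2, 3, 4, 5, 8, 10

1. certified medication aides 1 < 5 → not met
2. condition 'administers injections' holds; activity calendar absent → not met
3. elopement drill 401 days ago vs limit 365 → not met
4. resident bill of rights absent → not met
5. condition 'has more than 50 beds' holds; state survey 398 days ago vs limit 365 → not met
6. residents per night-shift aide 9 ≤ 10 → met
7. dietary services review 24 days ago vs limit 45 → met
8. resident-rights training 65 days ago vs limit 60 → not met
9. registered nurses on call 2 ≥ 2 → met
10. condition 'provides memory care' holds; admission agreement template absent → not met
11. professional liability coverage $2,500,000 ≥ $2,425,000 → met
12. infection-control audit 176 days ago vs limit 180 → met
Not met: 1, 2, 3, 4, 5, 8, 10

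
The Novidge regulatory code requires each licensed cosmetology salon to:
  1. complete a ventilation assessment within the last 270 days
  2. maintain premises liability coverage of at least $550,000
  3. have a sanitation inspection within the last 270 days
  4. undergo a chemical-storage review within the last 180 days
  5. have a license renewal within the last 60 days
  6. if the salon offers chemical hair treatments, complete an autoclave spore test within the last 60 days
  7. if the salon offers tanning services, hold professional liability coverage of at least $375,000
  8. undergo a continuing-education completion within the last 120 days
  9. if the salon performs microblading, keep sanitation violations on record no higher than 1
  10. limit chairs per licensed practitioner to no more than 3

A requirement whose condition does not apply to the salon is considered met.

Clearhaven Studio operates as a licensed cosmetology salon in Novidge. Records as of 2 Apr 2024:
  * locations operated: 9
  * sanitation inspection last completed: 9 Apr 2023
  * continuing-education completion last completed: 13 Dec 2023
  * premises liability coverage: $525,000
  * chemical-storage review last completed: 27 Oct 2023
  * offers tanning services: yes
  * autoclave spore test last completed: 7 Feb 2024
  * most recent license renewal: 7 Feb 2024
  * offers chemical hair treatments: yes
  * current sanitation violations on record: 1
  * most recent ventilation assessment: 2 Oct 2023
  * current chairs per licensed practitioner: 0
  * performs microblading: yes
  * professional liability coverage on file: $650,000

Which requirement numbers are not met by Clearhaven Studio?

2, 3

1. ventilation assessment 183 days ago vs limit 270 → met
2. premises liability coverage $525,000 < $550,000 → not met
3. sanitation inspection 359 days ago vs limit 270 → not met
4. chemical-storage review 158 days ago vs limit 180 → met
5. license renewal 55 days ago vs limit 60 → met
6. condition 'offers chemical hair treatments' holds; autoclave spore test 55 days ago vs limit 60 → met
7. condition 'offers tanning services' holds; professional liability coverage $650,000 ≥ $375,000 → met
8. continuing-education completion 111 days ago vs limit 120 → met
9. condition 'performs microblading' holds; sanitation violations on record 1 ≤ 1 → met
10. chairs per licensed practitioner 0 ≤ 3 → met
Not met: 2, 3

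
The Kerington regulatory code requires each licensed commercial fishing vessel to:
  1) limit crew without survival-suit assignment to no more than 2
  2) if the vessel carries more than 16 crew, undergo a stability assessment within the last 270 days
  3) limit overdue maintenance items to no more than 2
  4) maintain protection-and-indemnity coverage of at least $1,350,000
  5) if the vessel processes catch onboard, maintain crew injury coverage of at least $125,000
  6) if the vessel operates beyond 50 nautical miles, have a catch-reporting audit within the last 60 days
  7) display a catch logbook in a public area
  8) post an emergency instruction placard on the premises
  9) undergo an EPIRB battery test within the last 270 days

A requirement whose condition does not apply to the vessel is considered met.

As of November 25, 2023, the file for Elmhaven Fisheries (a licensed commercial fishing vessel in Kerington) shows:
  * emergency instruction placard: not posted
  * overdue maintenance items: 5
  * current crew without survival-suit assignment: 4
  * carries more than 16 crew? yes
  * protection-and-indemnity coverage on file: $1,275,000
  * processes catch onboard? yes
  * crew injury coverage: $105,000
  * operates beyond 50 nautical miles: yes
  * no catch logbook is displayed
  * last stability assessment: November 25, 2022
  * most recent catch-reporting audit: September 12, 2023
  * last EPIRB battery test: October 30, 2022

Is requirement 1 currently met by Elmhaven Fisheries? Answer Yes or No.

No

1. crew without survival-suit assignment 4 > 2 → not met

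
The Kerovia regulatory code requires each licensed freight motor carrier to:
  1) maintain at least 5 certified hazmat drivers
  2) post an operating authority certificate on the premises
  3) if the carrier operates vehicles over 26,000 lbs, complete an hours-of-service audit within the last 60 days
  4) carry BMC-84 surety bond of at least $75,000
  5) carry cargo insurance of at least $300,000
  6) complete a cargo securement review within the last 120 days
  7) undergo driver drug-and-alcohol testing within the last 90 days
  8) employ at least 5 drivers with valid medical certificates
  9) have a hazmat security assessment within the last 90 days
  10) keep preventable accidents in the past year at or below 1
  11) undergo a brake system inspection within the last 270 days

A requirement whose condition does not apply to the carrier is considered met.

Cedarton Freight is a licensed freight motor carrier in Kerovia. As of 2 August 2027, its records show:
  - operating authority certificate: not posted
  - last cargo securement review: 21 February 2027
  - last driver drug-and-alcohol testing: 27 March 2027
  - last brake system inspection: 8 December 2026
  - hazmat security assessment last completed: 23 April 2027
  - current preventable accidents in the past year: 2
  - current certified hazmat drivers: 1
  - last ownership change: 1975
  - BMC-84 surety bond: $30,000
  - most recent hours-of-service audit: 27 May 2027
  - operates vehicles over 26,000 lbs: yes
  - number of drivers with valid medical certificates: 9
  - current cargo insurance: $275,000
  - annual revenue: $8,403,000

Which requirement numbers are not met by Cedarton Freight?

1. certified hazmat drivers 1 < 5 → not met
2. operating authority certificate absent → not met
3. condition 'operates vehicles over 26,000 lbs' holds; hours-of-service audit 67 days ago vs limit 60 → not met
4. BMC-84 surety bond $30,000 < $75,000 → not met
5. cargo insurance $275,000 < $300,000 → not met
6. cargo securement review 162 days ago vs limit 120 → not met
7. driver drug-and-alcohol testing 128 days ago vs limit 90 → not met
8. drivers with valid medical certificates 9 ≥ 5 → met
9. hazmat security assessment 101 days ago vs limit 90 → not met
10. preventable accidents in the past year 2 > 1 → not met
11. brake system inspection 237 days ago vs limit 270 → met
Not met: 1, 2, 3, 4, 5, 6, 7, 9, 10

1, 2, 3, 4, 5, 6, 7, 9, 10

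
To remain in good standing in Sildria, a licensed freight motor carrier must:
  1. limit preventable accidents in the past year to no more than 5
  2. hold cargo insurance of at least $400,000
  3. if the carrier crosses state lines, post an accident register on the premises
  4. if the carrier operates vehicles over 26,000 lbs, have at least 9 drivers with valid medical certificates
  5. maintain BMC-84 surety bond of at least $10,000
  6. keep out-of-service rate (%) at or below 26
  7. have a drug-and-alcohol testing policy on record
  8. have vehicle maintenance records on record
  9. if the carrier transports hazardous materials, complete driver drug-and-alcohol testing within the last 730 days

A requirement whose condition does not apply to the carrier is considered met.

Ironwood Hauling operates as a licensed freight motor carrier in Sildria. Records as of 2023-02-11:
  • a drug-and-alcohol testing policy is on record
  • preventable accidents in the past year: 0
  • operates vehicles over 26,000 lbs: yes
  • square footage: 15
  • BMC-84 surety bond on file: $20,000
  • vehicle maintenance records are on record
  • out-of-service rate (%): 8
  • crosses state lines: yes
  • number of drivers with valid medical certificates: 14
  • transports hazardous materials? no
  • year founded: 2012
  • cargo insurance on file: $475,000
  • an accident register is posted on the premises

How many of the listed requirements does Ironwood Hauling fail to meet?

1. preventable accidents in the past year 0 ≤ 5 → met
2. cargo insurance $475,000 ≥ $400,000 → met
3. condition 'crosses state lines' holds; accident register present → met
4. condition 'operates vehicles over 26,000 lbs' holds; drivers with valid medical certificates 14 ≥ 9 → met
5. BMC-84 surety bond $20,000 ≥ $10,000 → met
6. out-of-service rate (%) 8 ≤ 26 → met
7. drug-and-alcohol testing policy present → met
8. vehicle maintenance records present → met
9. condition 'transports hazardous materials' does not hold → requirement n/a → met
Not met: 0 of 9

0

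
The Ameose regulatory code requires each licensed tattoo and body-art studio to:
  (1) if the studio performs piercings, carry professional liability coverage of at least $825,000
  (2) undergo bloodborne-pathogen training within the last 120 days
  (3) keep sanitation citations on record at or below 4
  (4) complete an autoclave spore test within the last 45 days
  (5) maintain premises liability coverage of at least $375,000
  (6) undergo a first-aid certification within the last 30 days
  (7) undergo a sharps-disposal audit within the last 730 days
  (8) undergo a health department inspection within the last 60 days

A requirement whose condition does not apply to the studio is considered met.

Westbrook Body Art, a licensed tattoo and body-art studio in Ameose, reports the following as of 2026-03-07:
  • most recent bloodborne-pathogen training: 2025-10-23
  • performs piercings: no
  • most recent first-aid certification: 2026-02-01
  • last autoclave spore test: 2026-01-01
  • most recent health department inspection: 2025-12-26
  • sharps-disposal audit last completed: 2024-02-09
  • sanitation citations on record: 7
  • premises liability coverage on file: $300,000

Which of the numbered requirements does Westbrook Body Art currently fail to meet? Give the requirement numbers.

1. condition 'performs piercings' does not hold → requirement n/a → met
2. bloodborne-pathogen training 135 days ago vs limit 120 → not met
3. sanitation citations on record 7 > 4 → not met
4. autoclave spore test 65 days ago vs limit 45 → not met
5. premises liability coverage $300,000 < $375,000 → not met
6. first-aid certification 34 days ago vs limit 30 → not met
7. sharps-disposal audit 757 days ago vs limit 730 → not met
8. health department inspection 71 days ago vs limit 60 → not met
Not met: 2, 3, 4, 5, 6, 7, 8

2, 3, 4, 5, 6, 7, 8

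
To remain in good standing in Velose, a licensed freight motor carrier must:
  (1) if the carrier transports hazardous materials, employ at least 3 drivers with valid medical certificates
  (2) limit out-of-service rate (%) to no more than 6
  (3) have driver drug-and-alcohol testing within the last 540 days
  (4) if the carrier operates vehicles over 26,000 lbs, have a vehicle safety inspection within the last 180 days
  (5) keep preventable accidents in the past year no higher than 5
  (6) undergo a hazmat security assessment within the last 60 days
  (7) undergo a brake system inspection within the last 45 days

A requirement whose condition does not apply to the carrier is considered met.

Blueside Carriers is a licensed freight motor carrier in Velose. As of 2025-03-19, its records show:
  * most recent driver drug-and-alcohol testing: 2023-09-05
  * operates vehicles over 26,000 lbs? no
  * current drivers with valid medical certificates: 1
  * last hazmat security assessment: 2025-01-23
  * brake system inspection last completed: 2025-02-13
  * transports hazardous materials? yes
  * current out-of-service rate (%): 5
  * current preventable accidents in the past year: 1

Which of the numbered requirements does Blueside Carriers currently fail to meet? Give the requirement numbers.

1. condition 'transports hazardous materials' holds; drivers with valid medical certificates 1 < 3 → not met
2. out-of-service rate (%) 5 ≤ 6 → met
3. driver drug-and-alcohol testing 561 days ago vs limit 540 → not met
4. condition 'operates vehicles over 26,000 lbs' does not hold → requirement n/a → met
5. preventable accidents in the past year 1 ≤ 5 → met
6. hazmat security assessment 55 days ago vs limit 60 → met
7. brake system inspection 34 days ago vs limit 45 → met
Not met: 1, 3

1, 3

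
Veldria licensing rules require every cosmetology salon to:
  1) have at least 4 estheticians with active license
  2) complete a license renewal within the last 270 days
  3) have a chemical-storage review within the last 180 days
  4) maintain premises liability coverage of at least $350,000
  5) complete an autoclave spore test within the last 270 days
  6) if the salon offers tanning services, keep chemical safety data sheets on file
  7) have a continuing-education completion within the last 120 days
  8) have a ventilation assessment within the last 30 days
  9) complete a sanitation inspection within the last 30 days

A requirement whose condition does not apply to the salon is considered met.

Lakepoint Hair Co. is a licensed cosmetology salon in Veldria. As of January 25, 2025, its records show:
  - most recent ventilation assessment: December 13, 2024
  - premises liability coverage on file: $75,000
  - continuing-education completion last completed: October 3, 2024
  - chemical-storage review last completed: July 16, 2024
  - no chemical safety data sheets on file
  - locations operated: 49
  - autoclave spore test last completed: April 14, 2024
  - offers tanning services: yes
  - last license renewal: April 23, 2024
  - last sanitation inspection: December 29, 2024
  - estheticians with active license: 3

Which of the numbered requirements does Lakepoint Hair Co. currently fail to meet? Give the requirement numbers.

1, 2, 3, 4, 5, 6, 8

1. estheticians with active license 3 < 4 → not met
2. license renewal 277 days ago vs limit 270 → not met
3. chemical-storage review 193 days ago vs limit 180 → not met
4. premises liability coverage $75,000 < $350,000 → not met
5. autoclave spore test 286 days ago vs limit 270 → not met
6. condition 'offers tanning services' holds; chemical safety data sheets absent → not met
7. continuing-education completion 114 days ago vs limit 120 → met
8. ventilation assessment 43 days ago vs limit 30 → not met
9. sanitation inspection 27 days ago vs limit 30 → met
Not met: 1, 2, 3, 4, 5, 6, 8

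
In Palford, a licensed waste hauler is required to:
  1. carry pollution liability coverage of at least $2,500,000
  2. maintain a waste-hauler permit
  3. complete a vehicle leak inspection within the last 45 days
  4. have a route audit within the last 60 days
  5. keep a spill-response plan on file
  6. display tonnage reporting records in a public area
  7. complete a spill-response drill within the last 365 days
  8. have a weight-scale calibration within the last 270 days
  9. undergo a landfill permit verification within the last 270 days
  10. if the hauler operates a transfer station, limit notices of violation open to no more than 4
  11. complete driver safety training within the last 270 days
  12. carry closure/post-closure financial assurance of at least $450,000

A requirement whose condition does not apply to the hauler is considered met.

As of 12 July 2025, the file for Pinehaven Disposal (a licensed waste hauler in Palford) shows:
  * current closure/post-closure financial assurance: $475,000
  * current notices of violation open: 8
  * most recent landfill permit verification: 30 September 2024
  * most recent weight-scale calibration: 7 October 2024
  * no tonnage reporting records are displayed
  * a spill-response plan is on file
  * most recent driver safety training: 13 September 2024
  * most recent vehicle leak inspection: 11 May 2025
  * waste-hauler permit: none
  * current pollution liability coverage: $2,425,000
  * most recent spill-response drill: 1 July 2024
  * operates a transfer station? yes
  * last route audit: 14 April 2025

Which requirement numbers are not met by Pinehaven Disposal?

1. pollution liability coverage $2,425,000 < $2,500,000 → not met
2. waste-hauler permit absent → not met
3. vehicle leak inspection 62 days ago vs limit 45 → not met
4. route audit 89 days ago vs limit 60 → not met
5. spill-response plan present → met
6. tonnage reporting records absent → not met
7. spill-response drill 376 days ago vs limit 365 → not met
8. weight-scale calibration 278 days ago vs limit 270 → not met
9. landfill permit verification 285 days ago vs limit 270 → not met
10. condition 'operates a transfer station' holds; notices of violation open 8 > 4 → not met
11. driver safety training 302 days ago vs limit 270 → not met
12. closure/post-closure financial assurance $475,000 ≥ $450,000 → met
Not met: 1, 2, 3, 4, 6, 7, 8, 9, 10, 11

1, 2, 3, 4, 6, 7, 8, 9, 10, 11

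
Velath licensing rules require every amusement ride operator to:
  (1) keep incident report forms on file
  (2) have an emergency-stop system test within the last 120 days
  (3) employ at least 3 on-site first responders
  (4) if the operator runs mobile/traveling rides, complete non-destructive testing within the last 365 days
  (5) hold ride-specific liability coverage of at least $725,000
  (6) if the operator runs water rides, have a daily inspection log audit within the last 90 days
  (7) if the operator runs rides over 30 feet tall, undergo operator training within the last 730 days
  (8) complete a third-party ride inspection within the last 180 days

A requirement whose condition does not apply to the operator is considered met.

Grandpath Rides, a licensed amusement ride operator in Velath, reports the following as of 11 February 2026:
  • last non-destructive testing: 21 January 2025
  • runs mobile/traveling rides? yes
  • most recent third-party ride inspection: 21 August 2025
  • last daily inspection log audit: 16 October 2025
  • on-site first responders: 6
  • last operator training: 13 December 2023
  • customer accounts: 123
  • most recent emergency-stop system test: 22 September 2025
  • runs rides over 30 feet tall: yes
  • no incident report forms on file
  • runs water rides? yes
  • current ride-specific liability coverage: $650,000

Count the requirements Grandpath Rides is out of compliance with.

1. incident report forms absent → not met
2. emergency-stop system test 142 days ago vs limit 120 → not met
3. on-site first responders 6 ≥ 3 → met
4. condition 'runs mobile/traveling rides' holds; non-destructive testing 386 days ago vs limit 365 → not met
5. ride-specific liability coverage $650,000 < $725,000 → not met
6. condition 'runs water rides' holds; daily inspection log audit 118 days ago vs limit 90 → not met
7. condition 'runs rides over 30 feet tall' holds; operator training 791 days ago vs limit 730 → not met
8. third-party ride inspection 174 days ago vs limit 180 → met
Not met: 6 of 8

6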